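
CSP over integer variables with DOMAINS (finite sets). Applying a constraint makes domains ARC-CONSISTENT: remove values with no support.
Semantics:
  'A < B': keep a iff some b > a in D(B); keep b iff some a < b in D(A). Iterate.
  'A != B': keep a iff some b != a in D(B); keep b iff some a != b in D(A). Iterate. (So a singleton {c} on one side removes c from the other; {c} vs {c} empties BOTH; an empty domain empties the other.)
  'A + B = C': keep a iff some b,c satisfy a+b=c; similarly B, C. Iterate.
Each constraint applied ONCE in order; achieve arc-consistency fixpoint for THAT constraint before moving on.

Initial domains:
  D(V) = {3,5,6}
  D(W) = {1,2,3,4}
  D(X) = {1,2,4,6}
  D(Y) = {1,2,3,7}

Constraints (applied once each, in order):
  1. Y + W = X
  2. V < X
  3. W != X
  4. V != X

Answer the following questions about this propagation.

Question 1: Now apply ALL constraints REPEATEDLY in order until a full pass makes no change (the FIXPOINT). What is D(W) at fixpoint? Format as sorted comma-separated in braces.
pass 0 (initial): D(W)={1,2,3,4}
pass 1: V {3,5,6}->{3,5}; X {1,2,4,6}->{4,6}; Y {1,2,3,7}->{1,2,3}
pass 2: no change
Fixpoint after 2 passes: D(W) = {1,2,3,4}

Answer: {1,2,3,4}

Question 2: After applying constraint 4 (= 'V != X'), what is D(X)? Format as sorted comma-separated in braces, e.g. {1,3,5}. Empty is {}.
Answer: {4,6}

Derivation:
Constraint 1 (Y + W = X) on D(Y)={1,2,3,7} D(W)={1,2,3,4} D(X)={1,2,4,6}: Y {1,2,3,7}->{1,2,3}; X {1,2,4,6}->{2,4,6}
Constraint 2 (V < X) on D(V)={3,5,6} D(X)={2,4,6}: V {3,5,6}->{3,5}; X {2,4,6}->{4,6}
Constraint 3 (W != X) on D(W)={1,2,3,4} D(X)={4,6}: no change
Constraint 4 (V != X) on D(V)={3,5} D(X)={4,6}: no change
So after constraint 4: D(X) = {4,6}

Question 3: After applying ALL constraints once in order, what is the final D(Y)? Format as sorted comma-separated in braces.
Answer: {1,2,3}

Derivation:
Constraint 1 (Y + W = X) on D(Y)={1,2,3,7} D(W)={1,2,3,4} D(X)={1,2,4,6}: Y {1,2,3,7}->{1,2,3}; X {1,2,4,6}->{2,4,6}
Constraint 2 (V < X) on D(V)={3,5,6} D(X)={2,4,6}: V {3,5,6}->{3,5}; X {2,4,6}->{4,6}
Constraint 3 (W != X) on D(W)={1,2,3,4} D(X)={4,6}: no change
Constraint 4 (V != X) on D(V)={3,5} D(X)={4,6}: no change
So after all 4 constraints: D(Y) = {1,2,3}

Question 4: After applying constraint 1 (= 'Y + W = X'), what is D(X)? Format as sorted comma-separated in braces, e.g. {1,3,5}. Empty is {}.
Constraint 1 (Y + W = X) on D(Y)={1,2,3,7} D(W)={1,2,3,4} D(X)={1,2,4,6}: Y {1,2,3,7}->{1,2,3}; X {1,2,4,6}->{2,4,6}
So after constraint 1: D(X) = {2,4,6}

Answer: {2,4,6}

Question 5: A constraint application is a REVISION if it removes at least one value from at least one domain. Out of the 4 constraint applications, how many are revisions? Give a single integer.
Answer: 2

Derivation:
Constraint 1 (Y + W = X) on D(Y)={1,2,3,7} D(W)={1,2,3,4} D(X)={1,2,4,6}: Y {1,2,3,7}->{1,2,3}; X {1,2,4,6}->{2,4,6} => REVISION
Constraint 2 (V < X) on D(V)={3,5,6} D(X)={2,4,6}: V {3,5,6}->{3,5}; X {2,4,6}->{4,6} => REVISION
Constraint 3 (W != X) on D(W)={1,2,3,4} D(X)={4,6}: no change => not a revision
Constraint 4 (V != X) on D(V)={3,5} D(X)={4,6}: no change => not a revision
Total revisions = 2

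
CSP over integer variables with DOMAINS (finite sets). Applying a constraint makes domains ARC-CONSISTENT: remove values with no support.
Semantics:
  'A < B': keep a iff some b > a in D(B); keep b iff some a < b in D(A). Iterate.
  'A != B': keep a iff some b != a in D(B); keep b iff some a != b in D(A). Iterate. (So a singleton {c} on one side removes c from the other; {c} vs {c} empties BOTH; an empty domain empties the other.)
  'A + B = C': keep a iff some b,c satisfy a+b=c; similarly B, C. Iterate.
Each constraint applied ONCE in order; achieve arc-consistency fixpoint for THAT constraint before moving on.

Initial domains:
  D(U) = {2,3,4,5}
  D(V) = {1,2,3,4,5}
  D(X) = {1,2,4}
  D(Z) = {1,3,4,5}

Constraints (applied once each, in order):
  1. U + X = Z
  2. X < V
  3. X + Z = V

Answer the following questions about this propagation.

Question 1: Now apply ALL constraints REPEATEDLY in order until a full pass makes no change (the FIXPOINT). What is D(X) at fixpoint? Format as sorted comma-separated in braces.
pass 0 (initial): D(X)={1,2,4}
pass 1: U {2,3,4,5}->{2,3,4}; V {1,2,3,4,5}->{4,5}; X {1,2,4}->{1,2}; Z {1,3,4,5}->{3,4}
pass 2: U {2,3,4}->{2,3}
pass 3: no change
Fixpoint after 3 passes: D(X) = {1,2}

Answer: {1,2}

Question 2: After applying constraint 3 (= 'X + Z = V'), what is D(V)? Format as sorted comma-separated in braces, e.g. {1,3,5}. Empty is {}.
Constraint 1 (U + X = Z) on D(U)={2,3,4,5} D(X)={1,2,4} D(Z)={1,3,4,5}: U {2,3,4,5}->{2,3,4}; X {1,2,4}->{1,2}; Z {1,3,4,5}->{3,4,5}
Constraint 2 (X < V) on D(X)={1,2} D(V)={1,2,3,4,5}: V {1,2,3,4,5}->{2,3,4,5}
Constraint 3 (X + Z = V) on D(X)={1,2} D(Z)={3,4,5} D(V)={2,3,4,5}: Z {3,4,5}->{3,4}; V {2,3,4,5}->{4,5}
So after constraint 3: D(V) = {4,5}

Answer: {4,5}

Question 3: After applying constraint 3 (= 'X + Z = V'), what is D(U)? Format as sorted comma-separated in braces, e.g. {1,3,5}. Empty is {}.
Constraint 1 (U + X = Z) on D(U)={2,3,4,5} D(X)={1,2,4} D(Z)={1,3,4,5}: U {2,3,4,5}->{2,3,4}; X {1,2,4}->{1,2}; Z {1,3,4,5}->{3,4,5}
Constraint 2 (X < V) on D(X)={1,2} D(V)={1,2,3,4,5}: V {1,2,3,4,5}->{2,3,4,5}
Constraint 3 (X + Z = V) on D(X)={1,2} D(Z)={3,4,5} D(V)={2,3,4,5}: Z {3,4,5}->{3,4}; V {2,3,4,5}->{4,5}
So after constraint 3: D(U) = {2,3,4}

Answer: {2,3,4}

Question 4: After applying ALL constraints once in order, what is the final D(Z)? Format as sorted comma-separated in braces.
Constraint 1 (U + X = Z) on D(U)={2,3,4,5} D(X)={1,2,4} D(Z)={1,3,4,5}: U {2,3,4,5}->{2,3,4}; X {1,2,4}->{1,2}; Z {1,3,4,5}->{3,4,5}
Constraint 2 (X < V) on D(X)={1,2} D(V)={1,2,3,4,5}: V {1,2,3,4,5}->{2,3,4,5}
Constraint 3 (X + Z = V) on D(X)={1,2} D(Z)={3,4,5} D(V)={2,3,4,5}: Z {3,4,5}->{3,4}; V {2,3,4,5}->{4,5}
So after all 3 constraints: D(Z) = {3,4}

Answer: {3,4}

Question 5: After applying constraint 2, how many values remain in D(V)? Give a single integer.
Answer: 4

Derivation:
Constraint 1 (U + X = Z) on D(U)={2,3,4,5} D(X)={1,2,4} D(Z)={1,3,4,5}: U {2,3,4,5}->{2,3,4}; X {1,2,4}->{1,2}; Z {1,3,4,5}->{3,4,5}
Constraint 2 (X < V) on D(X)={1,2} D(V)={1,2,3,4,5}: V {1,2,3,4,5}->{2,3,4,5}
So after constraint 2: D(V)={2,3,4,5}, size = 4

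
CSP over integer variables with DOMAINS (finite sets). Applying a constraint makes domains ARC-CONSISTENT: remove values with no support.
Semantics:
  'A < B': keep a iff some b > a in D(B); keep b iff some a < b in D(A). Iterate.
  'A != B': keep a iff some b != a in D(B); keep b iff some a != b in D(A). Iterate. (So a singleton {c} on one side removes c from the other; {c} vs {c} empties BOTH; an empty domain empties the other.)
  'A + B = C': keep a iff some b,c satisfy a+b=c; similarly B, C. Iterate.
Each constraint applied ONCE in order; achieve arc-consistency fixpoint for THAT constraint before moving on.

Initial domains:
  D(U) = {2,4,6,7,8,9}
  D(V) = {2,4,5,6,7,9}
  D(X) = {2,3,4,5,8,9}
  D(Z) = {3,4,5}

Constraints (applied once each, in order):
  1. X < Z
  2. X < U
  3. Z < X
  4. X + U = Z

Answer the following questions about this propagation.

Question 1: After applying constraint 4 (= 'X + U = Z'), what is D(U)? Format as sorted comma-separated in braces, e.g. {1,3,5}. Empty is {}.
Constraint 1 (X < Z) on D(X)={2,3,4,5,8,9} D(Z)={3,4,5}: X {2,3,4,5,8,9}->{2,3,4}
Constraint 2 (X < U) on D(X)={2,3,4} D(U)={2,4,6,7,8,9}: U {2,4,6,7,8,9}->{4,6,7,8,9}
Constraint 3 (Z < X) on D(Z)={3,4,5} D(X)={2,3,4}: Z {3,4,5}->{3}; X {2,3,4}->{4}
Constraint 4 (X + U = Z) on D(X)={4} D(U)={4,6,7,8,9} D(Z)={3}: X {4}->{}; U {4,6,7,8,9}->{}; Z {3}->{}
So after constraint 4: D(U) = {}

Answer: {}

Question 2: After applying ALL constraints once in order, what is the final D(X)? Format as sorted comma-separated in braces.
Answer: {}

Derivation:
Constraint 1 (X < Z) on D(X)={2,3,4,5,8,9} D(Z)={3,4,5}: X {2,3,4,5,8,9}->{2,3,4}
Constraint 2 (X < U) on D(X)={2,3,4} D(U)={2,4,6,7,8,9}: U {2,4,6,7,8,9}->{4,6,7,8,9}
Constraint 3 (Z < X) on D(Z)={3,4,5} D(X)={2,3,4}: Z {3,4,5}->{3}; X {2,3,4}->{4}
Constraint 4 (X + U = Z) on D(X)={4} D(U)={4,6,7,8,9} D(Z)={3}: X {4}->{}; U {4,6,7,8,9}->{}; Z {3}->{}
So after all 4 constraints: D(X) = {}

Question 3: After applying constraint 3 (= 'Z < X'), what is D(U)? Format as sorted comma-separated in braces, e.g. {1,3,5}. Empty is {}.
Answer: {4,6,7,8,9}

Derivation:
Constraint 1 (X < Z) on D(X)={2,3,4,5,8,9} D(Z)={3,4,5}: X {2,3,4,5,8,9}->{2,3,4}
Constraint 2 (X < U) on D(X)={2,3,4} D(U)={2,4,6,7,8,9}: U {2,4,6,7,8,9}->{4,6,7,8,9}
Constraint 3 (Z < X) on D(Z)={3,4,5} D(X)={2,3,4}: Z {3,4,5}->{3}; X {2,3,4}->{4}
So after constraint 3: D(U) = {4,6,7,8,9}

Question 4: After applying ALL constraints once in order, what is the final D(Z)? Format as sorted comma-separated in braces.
Answer: {}

Derivation:
Constraint 1 (X < Z) on D(X)={2,3,4,5,8,9} D(Z)={3,4,5}: X {2,3,4,5,8,9}->{2,3,4}
Constraint 2 (X < U) on D(X)={2,3,4} D(U)={2,4,6,7,8,9}: U {2,4,6,7,8,9}->{4,6,7,8,9}
Constraint 3 (Z < X) on D(Z)={3,4,5} D(X)={2,3,4}: Z {3,4,5}->{3}; X {2,3,4}->{4}
Constraint 4 (X + U = Z) on D(X)={4} D(U)={4,6,7,8,9} D(Z)={3}: X {4}->{}; U {4,6,7,8,9}->{}; Z {3}->{}
So after all 4 constraints: D(Z) = {}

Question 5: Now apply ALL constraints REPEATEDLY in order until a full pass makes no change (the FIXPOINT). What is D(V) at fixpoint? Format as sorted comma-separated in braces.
pass 0 (initial): D(V)={2,4,5,6,7,9}
pass 1: U {2,4,6,7,8,9}->{}; X {2,3,4,5,8,9}->{}; Z {3,4,5}->{}
pass 2: no change
Fixpoint after 2 passes: D(V) = {2,4,5,6,7,9}

Answer: {2,4,5,6,7,9}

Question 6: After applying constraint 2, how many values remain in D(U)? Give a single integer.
Answer: 5

Derivation:
Constraint 1 (X < Z) on D(X)={2,3,4,5,8,9} D(Z)={3,4,5}: X {2,3,4,5,8,9}->{2,3,4}
Constraint 2 (X < U) on D(X)={2,3,4} D(U)={2,4,6,7,8,9}: U {2,4,6,7,8,9}->{4,6,7,8,9}
So after constraint 2: D(U)={4,6,7,8,9}, size = 5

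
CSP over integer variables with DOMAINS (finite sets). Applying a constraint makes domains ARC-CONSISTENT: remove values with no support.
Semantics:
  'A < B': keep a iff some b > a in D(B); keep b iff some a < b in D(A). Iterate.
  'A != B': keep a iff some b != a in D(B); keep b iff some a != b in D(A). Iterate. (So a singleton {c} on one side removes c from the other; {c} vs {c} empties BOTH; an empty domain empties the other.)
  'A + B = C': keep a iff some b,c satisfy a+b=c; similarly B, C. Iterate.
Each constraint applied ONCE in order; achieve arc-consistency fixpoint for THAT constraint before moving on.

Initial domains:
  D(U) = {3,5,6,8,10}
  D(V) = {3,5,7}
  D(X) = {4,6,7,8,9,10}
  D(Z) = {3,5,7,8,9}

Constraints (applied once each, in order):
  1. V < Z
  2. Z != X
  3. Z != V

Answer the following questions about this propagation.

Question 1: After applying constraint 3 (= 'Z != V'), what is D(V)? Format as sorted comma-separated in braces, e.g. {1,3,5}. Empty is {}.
Answer: {3,5,7}

Derivation:
Constraint 1 (V < Z) on D(V)={3,5,7} D(Z)={3,5,7,8,9}: Z {3,5,7,8,9}->{5,7,8,9}
Constraint 2 (Z != X) on D(Z)={5,7,8,9} D(X)={4,6,7,8,9,10}: no change
Constraint 3 (Z != V) on D(Z)={5,7,8,9} D(V)={3,5,7}: no change
So after constraint 3: D(V) = {3,5,7}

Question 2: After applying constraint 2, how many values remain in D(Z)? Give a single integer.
Constraint 1 (V < Z) on D(V)={3,5,7} D(Z)={3,5,7,8,9}: Z {3,5,7,8,9}->{5,7,8,9}
Constraint 2 (Z != X) on D(Z)={5,7,8,9} D(X)={4,6,7,8,9,10}: no change
So after constraint 2: D(Z)={5,7,8,9}, size = 4

Answer: 4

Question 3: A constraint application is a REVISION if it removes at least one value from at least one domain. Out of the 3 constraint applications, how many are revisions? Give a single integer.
Answer: 1

Derivation:
Constraint 1 (V < Z) on D(V)={3,5,7} D(Z)={3,5,7,8,9}: Z {3,5,7,8,9}->{5,7,8,9} => REVISION
Constraint 2 (Z != X) on D(Z)={5,7,8,9} D(X)={4,6,7,8,9,10}: no change => not a revision
Constraint 3 (Z != V) on D(Z)={5,7,8,9} D(V)={3,5,7}: no change => not a revision
Total revisions = 1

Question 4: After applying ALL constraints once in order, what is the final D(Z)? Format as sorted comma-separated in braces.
Answer: {5,7,8,9}

Derivation:
Constraint 1 (V < Z) on D(V)={3,5,7} D(Z)={3,5,7,8,9}: Z {3,5,7,8,9}->{5,7,8,9}
Constraint 2 (Z != X) on D(Z)={5,7,8,9} D(X)={4,6,7,8,9,10}: no change
Constraint 3 (Z != V) on D(Z)={5,7,8,9} D(V)={3,5,7}: no change
So after all 3 constraints: D(Z) = {5,7,8,9}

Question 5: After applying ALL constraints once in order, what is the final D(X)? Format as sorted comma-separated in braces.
Constraint 1 (V < Z) on D(V)={3,5,7} D(Z)={3,5,7,8,9}: Z {3,5,7,8,9}->{5,7,8,9}
Constraint 2 (Z != X) on D(Z)={5,7,8,9} D(X)={4,6,7,8,9,10}: no change
Constraint 3 (Z != V) on D(Z)={5,7,8,9} D(V)={3,5,7}: no change
So after all 3 constraints: D(X) = {4,6,7,8,9,10}

Answer: {4,6,7,8,9,10}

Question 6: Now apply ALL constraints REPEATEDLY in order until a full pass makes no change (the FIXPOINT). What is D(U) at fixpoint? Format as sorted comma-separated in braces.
Answer: {3,5,6,8,10}

Derivation:
pass 0 (initial): D(U)={3,5,6,8,10}
pass 1: Z {3,5,7,8,9}->{5,7,8,9}
pass 2: no change
Fixpoint after 2 passes: D(U) = {3,5,6,8,10}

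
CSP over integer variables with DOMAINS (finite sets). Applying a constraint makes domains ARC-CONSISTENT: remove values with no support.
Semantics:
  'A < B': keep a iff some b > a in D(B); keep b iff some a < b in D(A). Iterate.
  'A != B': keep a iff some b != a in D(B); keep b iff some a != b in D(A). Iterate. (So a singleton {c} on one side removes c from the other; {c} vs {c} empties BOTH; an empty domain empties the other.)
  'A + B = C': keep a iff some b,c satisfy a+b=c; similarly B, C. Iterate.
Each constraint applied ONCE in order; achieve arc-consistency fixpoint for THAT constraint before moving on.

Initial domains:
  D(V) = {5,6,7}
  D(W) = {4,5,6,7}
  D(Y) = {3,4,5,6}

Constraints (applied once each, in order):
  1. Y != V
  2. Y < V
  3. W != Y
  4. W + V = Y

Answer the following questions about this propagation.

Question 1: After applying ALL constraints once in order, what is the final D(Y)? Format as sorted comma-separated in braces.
Constraint 1 (Y != V) on D(Y)={3,4,5,6} D(V)={5,6,7}: no change
Constraint 2 (Y < V) on D(Y)={3,4,5,6} D(V)={5,6,7}: no change
Constraint 3 (W != Y) on D(W)={4,5,6,7} D(Y)={3,4,5,6}: no change
Constraint 4 (W + V = Y) on D(W)={4,5,6,7} D(V)={5,6,7} D(Y)={3,4,5,6}: W {4,5,6,7}->{}; V {5,6,7}->{}; Y {3,4,5,6}->{}
So after all 4 constraints: D(Y) = {}

Answer: {}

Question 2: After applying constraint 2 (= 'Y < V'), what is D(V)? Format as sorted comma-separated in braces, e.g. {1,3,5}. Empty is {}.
Constraint 1 (Y != V) on D(Y)={3,4,5,6} D(V)={5,6,7}: no change
Constraint 2 (Y < V) on D(Y)={3,4,5,6} D(V)={5,6,7}: no change
So after constraint 2: D(V) = {5,6,7}

Answer: {5,6,7}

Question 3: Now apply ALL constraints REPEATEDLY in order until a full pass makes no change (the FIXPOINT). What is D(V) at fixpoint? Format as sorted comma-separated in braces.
pass 0 (initial): D(V)={5,6,7}
pass 1: V {5,6,7}->{}; W {4,5,6,7}->{}; Y {3,4,5,6}->{}
pass 2: no change
Fixpoint after 2 passes: D(V) = {}

Answer: {}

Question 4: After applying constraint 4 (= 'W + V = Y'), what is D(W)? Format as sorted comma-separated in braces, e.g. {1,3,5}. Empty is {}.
Constraint 1 (Y != V) on D(Y)={3,4,5,6} D(V)={5,6,7}: no change
Constraint 2 (Y < V) on D(Y)={3,4,5,6} D(V)={5,6,7}: no change
Constraint 3 (W != Y) on D(W)={4,5,6,7} D(Y)={3,4,5,6}: no change
Constraint 4 (W + V = Y) on D(W)={4,5,6,7} D(V)={5,6,7} D(Y)={3,4,5,6}: W {4,5,6,7}->{}; V {5,6,7}->{}; Y {3,4,5,6}->{}
So after constraint 4: D(W) = {}

Answer: {}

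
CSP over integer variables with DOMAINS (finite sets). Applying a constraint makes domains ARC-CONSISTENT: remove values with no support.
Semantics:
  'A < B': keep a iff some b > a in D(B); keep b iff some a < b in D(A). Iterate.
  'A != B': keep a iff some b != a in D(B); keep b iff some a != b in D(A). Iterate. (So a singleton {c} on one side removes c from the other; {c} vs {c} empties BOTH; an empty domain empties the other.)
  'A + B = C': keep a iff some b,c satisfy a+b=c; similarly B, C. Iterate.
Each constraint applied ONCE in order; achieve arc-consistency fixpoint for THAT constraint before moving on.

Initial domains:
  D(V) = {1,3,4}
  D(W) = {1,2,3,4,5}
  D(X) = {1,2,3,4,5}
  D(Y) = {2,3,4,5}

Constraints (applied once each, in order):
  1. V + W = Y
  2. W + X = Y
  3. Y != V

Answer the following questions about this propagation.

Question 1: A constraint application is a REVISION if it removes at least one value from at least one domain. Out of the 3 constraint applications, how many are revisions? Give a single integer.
Answer: 2

Derivation:
Constraint 1 (V + W = Y) on D(V)={1,3,4} D(W)={1,2,3,4,5} D(Y)={2,3,4,5}: W {1,2,3,4,5}->{1,2,3,4} => REVISION
Constraint 2 (W + X = Y) on D(W)={1,2,3,4} D(X)={1,2,3,4,5} D(Y)={2,3,4,5}: X {1,2,3,4,5}->{1,2,3,4} => REVISION
Constraint 3 (Y != V) on D(Y)={2,3,4,5} D(V)={1,3,4}: no change => not a revision
Total revisions = 2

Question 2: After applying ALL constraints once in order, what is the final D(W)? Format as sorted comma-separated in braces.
Constraint 1 (V + W = Y) on D(V)={1,3,4} D(W)={1,2,3,4,5} D(Y)={2,3,4,5}: W {1,2,3,4,5}->{1,2,3,4}
Constraint 2 (W + X = Y) on D(W)={1,2,3,4} D(X)={1,2,3,4,5} D(Y)={2,3,4,5}: X {1,2,3,4,5}->{1,2,3,4}
Constraint 3 (Y != V) on D(Y)={2,3,4,5} D(V)={1,3,4}: no change
So after all 3 constraints: D(W) = {1,2,3,4}

Answer: {1,2,3,4}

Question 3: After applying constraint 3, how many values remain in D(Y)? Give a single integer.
Answer: 4

Derivation:
Constraint 1 (V + W = Y) on D(V)={1,3,4} D(W)={1,2,3,4,5} D(Y)={2,3,4,5}: W {1,2,3,4,5}->{1,2,3,4}
Constraint 2 (W + X = Y) on D(W)={1,2,3,4} D(X)={1,2,3,4,5} D(Y)={2,3,4,5}: X {1,2,3,4,5}->{1,2,3,4}
Constraint 3 (Y != V) on D(Y)={2,3,4,5} D(V)={1,3,4}: no change
So after constraint 3: D(Y)={2,3,4,5}, size = 4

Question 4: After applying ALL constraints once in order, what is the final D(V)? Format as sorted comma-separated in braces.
Constraint 1 (V + W = Y) on D(V)={1,3,4} D(W)={1,2,3,4,5} D(Y)={2,3,4,5}: W {1,2,3,4,5}->{1,2,3,4}
Constraint 2 (W + X = Y) on D(W)={1,2,3,4} D(X)={1,2,3,4,5} D(Y)={2,3,4,5}: X {1,2,3,4,5}->{1,2,3,4}
Constraint 3 (Y != V) on D(Y)={2,3,4,5} D(V)={1,3,4}: no change
So after all 3 constraints: D(V) = {1,3,4}

Answer: {1,3,4}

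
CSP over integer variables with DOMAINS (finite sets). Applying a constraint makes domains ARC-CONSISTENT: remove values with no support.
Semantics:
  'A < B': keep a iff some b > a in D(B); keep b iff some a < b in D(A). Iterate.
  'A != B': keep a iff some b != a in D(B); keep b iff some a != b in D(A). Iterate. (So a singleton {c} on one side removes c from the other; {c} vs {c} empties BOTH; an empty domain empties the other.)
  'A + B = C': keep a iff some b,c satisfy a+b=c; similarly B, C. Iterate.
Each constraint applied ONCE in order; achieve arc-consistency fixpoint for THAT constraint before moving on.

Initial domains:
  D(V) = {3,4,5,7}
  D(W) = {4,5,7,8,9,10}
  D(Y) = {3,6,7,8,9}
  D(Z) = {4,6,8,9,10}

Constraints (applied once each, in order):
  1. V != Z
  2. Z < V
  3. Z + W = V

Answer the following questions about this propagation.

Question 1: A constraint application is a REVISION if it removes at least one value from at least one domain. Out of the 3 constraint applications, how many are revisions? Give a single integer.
Constraint 1 (V != Z) on D(V)={3,4,5,7} D(Z)={4,6,8,9,10}: no change => not a revision
Constraint 2 (Z < V) on D(Z)={4,6,8,9,10} D(V)={3,4,5,7}: Z {4,6,8,9,10}->{4,6}; V {3,4,5,7}->{5,7} => REVISION
Constraint 3 (Z + W = V) on D(Z)={4,6} D(W)={4,5,7,8,9,10} D(V)={5,7}: Z {4,6}->{}; W {4,5,7,8,9,10}->{}; V {5,7}->{} => REVISION
Total revisions = 2

Answer: 2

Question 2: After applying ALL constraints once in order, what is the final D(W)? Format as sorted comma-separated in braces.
Answer: {}

Derivation:
Constraint 1 (V != Z) on D(V)={3,4,5,7} D(Z)={4,6,8,9,10}: no change
Constraint 2 (Z < V) on D(Z)={4,6,8,9,10} D(V)={3,4,5,7}: Z {4,6,8,9,10}->{4,6}; V {3,4,5,7}->{5,7}
Constraint 3 (Z + W = V) on D(Z)={4,6} D(W)={4,5,7,8,9,10} D(V)={5,7}: Z {4,6}->{}; W {4,5,7,8,9,10}->{}; V {5,7}->{}
So after all 3 constraints: D(W) = {}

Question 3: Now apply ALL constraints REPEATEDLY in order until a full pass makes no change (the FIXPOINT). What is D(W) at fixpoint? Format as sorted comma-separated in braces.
Answer: {}

Derivation:
pass 0 (initial): D(W)={4,5,7,8,9,10}
pass 1: V {3,4,5,7}->{}; W {4,5,7,8,9,10}->{}; Z {4,6,8,9,10}->{}
pass 2: no change
Fixpoint after 2 passes: D(W) = {}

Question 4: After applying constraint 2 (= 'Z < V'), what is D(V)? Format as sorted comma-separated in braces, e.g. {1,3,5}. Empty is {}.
Constraint 1 (V != Z) on D(V)={3,4,5,7} D(Z)={4,6,8,9,10}: no change
Constraint 2 (Z < V) on D(Z)={4,6,8,9,10} D(V)={3,4,5,7}: Z {4,6,8,9,10}->{4,6}; V {3,4,5,7}->{5,7}
So after constraint 2: D(V) = {5,7}

Answer: {5,7}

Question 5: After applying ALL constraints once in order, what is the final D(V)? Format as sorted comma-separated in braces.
Constraint 1 (V != Z) on D(V)={3,4,5,7} D(Z)={4,6,8,9,10}: no change
Constraint 2 (Z < V) on D(Z)={4,6,8,9,10} D(V)={3,4,5,7}: Z {4,6,8,9,10}->{4,6}; V {3,4,5,7}->{5,7}
Constraint 3 (Z + W = V) on D(Z)={4,6} D(W)={4,5,7,8,9,10} D(V)={5,7}: Z {4,6}->{}; W {4,5,7,8,9,10}->{}; V {5,7}->{}
So after all 3 constraints: D(V) = {}

Answer: {}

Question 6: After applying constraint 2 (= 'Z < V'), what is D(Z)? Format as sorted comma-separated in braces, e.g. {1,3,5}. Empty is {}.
Constraint 1 (V != Z) on D(V)={3,4,5,7} D(Z)={4,6,8,9,10}: no change
Constraint 2 (Z < V) on D(Z)={4,6,8,9,10} D(V)={3,4,5,7}: Z {4,6,8,9,10}->{4,6}; V {3,4,5,7}->{5,7}
So after constraint 2: D(Z) = {4,6}

Answer: {4,6}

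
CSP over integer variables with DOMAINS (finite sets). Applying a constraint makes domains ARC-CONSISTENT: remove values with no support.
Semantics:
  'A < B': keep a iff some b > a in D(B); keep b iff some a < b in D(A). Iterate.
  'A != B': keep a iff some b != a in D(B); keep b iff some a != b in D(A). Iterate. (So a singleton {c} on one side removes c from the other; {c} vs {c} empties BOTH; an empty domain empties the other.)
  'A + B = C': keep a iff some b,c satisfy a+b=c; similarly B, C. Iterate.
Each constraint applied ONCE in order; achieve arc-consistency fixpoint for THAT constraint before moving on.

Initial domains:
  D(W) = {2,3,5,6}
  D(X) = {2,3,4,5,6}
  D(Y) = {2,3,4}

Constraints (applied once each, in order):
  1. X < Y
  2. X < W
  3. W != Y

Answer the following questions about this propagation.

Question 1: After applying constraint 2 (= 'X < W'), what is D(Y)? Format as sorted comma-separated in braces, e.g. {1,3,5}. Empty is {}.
Answer: {3,4}

Derivation:
Constraint 1 (X < Y) on D(X)={2,3,4,5,6} D(Y)={2,3,4}: X {2,3,4,5,6}->{2,3}; Y {2,3,4}->{3,4}
Constraint 2 (X < W) on D(X)={2,3} D(W)={2,3,5,6}: W {2,3,5,6}->{3,5,6}
So after constraint 2: D(Y) = {3,4}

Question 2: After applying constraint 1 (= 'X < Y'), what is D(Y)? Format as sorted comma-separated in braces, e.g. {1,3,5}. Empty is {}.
Answer: {3,4}

Derivation:
Constraint 1 (X < Y) on D(X)={2,3,4,5,6} D(Y)={2,3,4}: X {2,3,4,5,6}->{2,3}; Y {2,3,4}->{3,4}
So after constraint 1: D(Y) = {3,4}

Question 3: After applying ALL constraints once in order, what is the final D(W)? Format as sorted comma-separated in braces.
Constraint 1 (X < Y) on D(X)={2,3,4,5,6} D(Y)={2,3,4}: X {2,3,4,5,6}->{2,3}; Y {2,3,4}->{3,4}
Constraint 2 (X < W) on D(X)={2,3} D(W)={2,3,5,6}: W {2,3,5,6}->{3,5,6}
Constraint 3 (W != Y) on D(W)={3,5,6} D(Y)={3,4}: no change
So after all 3 constraints: D(W) = {3,5,6}

Answer: {3,5,6}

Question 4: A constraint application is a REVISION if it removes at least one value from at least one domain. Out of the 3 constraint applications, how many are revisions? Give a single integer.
Constraint 1 (X < Y) on D(X)={2,3,4,5,6} D(Y)={2,3,4}: X {2,3,4,5,6}->{2,3}; Y {2,3,4}->{3,4} => REVISION
Constraint 2 (X < W) on D(X)={2,3} D(W)={2,3,5,6}: W {2,3,5,6}->{3,5,6} => REVISION
Constraint 3 (W != Y) on D(W)={3,5,6} D(Y)={3,4}: no change => not a revision
Total revisions = 2

Answer: 2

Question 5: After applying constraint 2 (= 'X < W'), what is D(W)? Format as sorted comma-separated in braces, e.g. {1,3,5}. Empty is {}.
Constraint 1 (X < Y) on D(X)={2,3,4,5,6} D(Y)={2,3,4}: X {2,3,4,5,6}->{2,3}; Y {2,3,4}->{3,4}
Constraint 2 (X < W) on D(X)={2,3} D(W)={2,3,5,6}: W {2,3,5,6}->{3,5,6}
So after constraint 2: D(W) = {3,5,6}

Answer: {3,5,6}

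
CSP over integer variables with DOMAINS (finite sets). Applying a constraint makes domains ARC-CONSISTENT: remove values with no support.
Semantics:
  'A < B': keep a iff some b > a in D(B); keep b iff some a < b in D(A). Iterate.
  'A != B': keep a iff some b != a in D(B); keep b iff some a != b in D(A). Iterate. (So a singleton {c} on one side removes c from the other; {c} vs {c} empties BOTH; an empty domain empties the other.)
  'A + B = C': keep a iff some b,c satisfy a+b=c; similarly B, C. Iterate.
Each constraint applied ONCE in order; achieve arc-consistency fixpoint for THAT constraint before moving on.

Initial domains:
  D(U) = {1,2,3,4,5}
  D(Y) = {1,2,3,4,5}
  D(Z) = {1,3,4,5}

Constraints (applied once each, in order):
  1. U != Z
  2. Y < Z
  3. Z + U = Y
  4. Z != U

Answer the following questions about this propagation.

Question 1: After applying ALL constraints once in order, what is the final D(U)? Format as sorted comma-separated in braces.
Answer: {1}

Derivation:
Constraint 1 (U != Z) on D(U)={1,2,3,4,5} D(Z)={1,3,4,5}: no change
Constraint 2 (Y < Z) on D(Y)={1,2,3,4,5} D(Z)={1,3,4,5}: Y {1,2,3,4,5}->{1,2,3,4}; Z {1,3,4,5}->{3,4,5}
Constraint 3 (Z + U = Y) on D(Z)={3,4,5} D(U)={1,2,3,4,5} D(Y)={1,2,3,4}: Z {3,4,5}->{3}; U {1,2,3,4,5}->{1}; Y {1,2,3,4}->{4}
Constraint 4 (Z != U) on D(Z)={3} D(U)={1}: no change
So after all 4 constraints: D(U) = {1}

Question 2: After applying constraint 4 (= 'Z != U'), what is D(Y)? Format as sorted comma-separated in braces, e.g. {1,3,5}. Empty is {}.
Constraint 1 (U != Z) on D(U)={1,2,3,4,5} D(Z)={1,3,4,5}: no change
Constraint 2 (Y < Z) on D(Y)={1,2,3,4,5} D(Z)={1,3,4,5}: Y {1,2,3,4,5}->{1,2,3,4}; Z {1,3,4,5}->{3,4,5}
Constraint 3 (Z + U = Y) on D(Z)={3,4,5} D(U)={1,2,3,4,5} D(Y)={1,2,3,4}: Z {3,4,5}->{3}; U {1,2,3,4,5}->{1}; Y {1,2,3,4}->{4}
Constraint 4 (Z != U) on D(Z)={3} D(U)={1}: no change
So after constraint 4: D(Y) = {4}

Answer: {4}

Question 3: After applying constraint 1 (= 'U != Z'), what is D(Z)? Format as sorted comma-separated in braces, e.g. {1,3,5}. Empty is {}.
Constraint 1 (U != Z) on D(U)={1,2,3,4,5} D(Z)={1,3,4,5}: no change
So after constraint 1: D(Z) = {1,3,4,5}

Answer: {1,3,4,5}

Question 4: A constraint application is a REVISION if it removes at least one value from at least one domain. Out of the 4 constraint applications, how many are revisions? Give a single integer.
Answer: 2

Derivation:
Constraint 1 (U != Z) on D(U)={1,2,3,4,5} D(Z)={1,3,4,5}: no change => not a revision
Constraint 2 (Y < Z) on D(Y)={1,2,3,4,5} D(Z)={1,3,4,5}: Y {1,2,3,4,5}->{1,2,3,4}; Z {1,3,4,5}->{3,4,5} => REVISION
Constraint 3 (Z + U = Y) on D(Z)={3,4,5} D(U)={1,2,3,4,5} D(Y)={1,2,3,4}: Z {3,4,5}->{3}; U {1,2,3,4,5}->{1}; Y {1,2,3,4}->{4} => REVISION
Constraint 4 (Z != U) on D(Z)={3} D(U)={1}: no change => not a revision
Total revisions = 2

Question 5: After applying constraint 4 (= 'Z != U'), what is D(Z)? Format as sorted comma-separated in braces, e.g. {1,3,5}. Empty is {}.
Constraint 1 (U != Z) on D(U)={1,2,3,4,5} D(Z)={1,3,4,5}: no change
Constraint 2 (Y < Z) on D(Y)={1,2,3,4,5} D(Z)={1,3,4,5}: Y {1,2,3,4,5}->{1,2,3,4}; Z {1,3,4,5}->{3,4,5}
Constraint 3 (Z + U = Y) on D(Z)={3,4,5} D(U)={1,2,3,4,5} D(Y)={1,2,3,4}: Z {3,4,5}->{3}; U {1,2,3,4,5}->{1}; Y {1,2,3,4}->{4}
Constraint 4 (Z != U) on D(Z)={3} D(U)={1}: no change
So after constraint 4: D(Z) = {3}

Answer: {3}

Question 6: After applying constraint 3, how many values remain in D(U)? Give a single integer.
Constraint 1 (U != Z) on D(U)={1,2,3,4,5} D(Z)={1,3,4,5}: no change
Constraint 2 (Y < Z) on D(Y)={1,2,3,4,5} D(Z)={1,3,4,5}: Y {1,2,3,4,5}->{1,2,3,4}; Z {1,3,4,5}->{3,4,5}
Constraint 3 (Z + U = Y) on D(Z)={3,4,5} D(U)={1,2,3,4,5} D(Y)={1,2,3,4}: Z {3,4,5}->{3}; U {1,2,3,4,5}->{1}; Y {1,2,3,4}->{4}
So after constraint 3: D(U)={1}, size = 1

Answer: 1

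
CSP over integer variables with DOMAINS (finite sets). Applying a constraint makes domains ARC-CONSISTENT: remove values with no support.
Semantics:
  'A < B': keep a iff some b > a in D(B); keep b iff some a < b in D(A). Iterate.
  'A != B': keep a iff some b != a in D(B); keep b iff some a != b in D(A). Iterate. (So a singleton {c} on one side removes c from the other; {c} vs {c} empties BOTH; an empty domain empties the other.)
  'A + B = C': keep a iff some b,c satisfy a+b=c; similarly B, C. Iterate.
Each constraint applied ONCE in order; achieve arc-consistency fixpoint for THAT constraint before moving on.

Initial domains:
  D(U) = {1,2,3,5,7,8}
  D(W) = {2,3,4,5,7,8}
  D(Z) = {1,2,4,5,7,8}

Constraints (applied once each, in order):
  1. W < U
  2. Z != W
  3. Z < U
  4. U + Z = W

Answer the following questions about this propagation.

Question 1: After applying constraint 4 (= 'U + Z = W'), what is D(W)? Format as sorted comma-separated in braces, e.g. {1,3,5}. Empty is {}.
Answer: {4,5,7}

Derivation:
Constraint 1 (W < U) on D(W)={2,3,4,5,7,8} D(U)={1,2,3,5,7,8}: W {2,3,4,5,7,8}->{2,3,4,5,7}; U {1,2,3,5,7,8}->{3,5,7,8}
Constraint 2 (Z != W) on D(Z)={1,2,4,5,7,8} D(W)={2,3,4,5,7}: no change
Constraint 3 (Z < U) on D(Z)={1,2,4,5,7,8} D(U)={3,5,7,8}: Z {1,2,4,5,7,8}->{1,2,4,5,7}
Constraint 4 (U + Z = W) on D(U)={3,5,7,8} D(Z)={1,2,4,5,7} D(W)={2,3,4,5,7}: U {3,5,7,8}->{3,5}; Z {1,2,4,5,7}->{1,2,4}; W {2,3,4,5,7}->{4,5,7}
So after constraint 4: D(W) = {4,5,7}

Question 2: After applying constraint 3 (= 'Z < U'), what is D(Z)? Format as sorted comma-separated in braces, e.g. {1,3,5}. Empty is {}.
Answer: {1,2,4,5,7}

Derivation:
Constraint 1 (W < U) on D(W)={2,3,4,5,7,8} D(U)={1,2,3,5,7,8}: W {2,3,4,5,7,8}->{2,3,4,5,7}; U {1,2,3,5,7,8}->{3,5,7,8}
Constraint 2 (Z != W) on D(Z)={1,2,4,5,7,8} D(W)={2,3,4,5,7}: no change
Constraint 3 (Z < U) on D(Z)={1,2,4,5,7,8} D(U)={3,5,7,8}: Z {1,2,4,5,7,8}->{1,2,4,5,7}
So after constraint 3: D(Z) = {1,2,4,5,7}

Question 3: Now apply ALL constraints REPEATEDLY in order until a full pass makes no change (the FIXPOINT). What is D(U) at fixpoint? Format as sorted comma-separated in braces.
Answer: {}

Derivation:
pass 0 (initial): D(U)={1,2,3,5,7,8}
pass 1: U {1,2,3,5,7,8}->{3,5}; W {2,3,4,5,7,8}->{4,5,7}; Z {1,2,4,5,7,8}->{1,2,4}
pass 2: U {3,5}->{}; W {4,5,7}->{}; Z {1,2,4}->{}
pass 3: no change
Fixpoint after 3 passes: D(U) = {}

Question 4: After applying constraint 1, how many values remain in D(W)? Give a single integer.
Answer: 5

Derivation:
Constraint 1 (W < U) on D(W)={2,3,4,5,7,8} D(U)={1,2,3,5,7,8}: W {2,3,4,5,7,8}->{2,3,4,5,7}; U {1,2,3,5,7,8}->{3,5,7,8}
So after constraint 1: D(W)={2,3,4,5,7}, size = 5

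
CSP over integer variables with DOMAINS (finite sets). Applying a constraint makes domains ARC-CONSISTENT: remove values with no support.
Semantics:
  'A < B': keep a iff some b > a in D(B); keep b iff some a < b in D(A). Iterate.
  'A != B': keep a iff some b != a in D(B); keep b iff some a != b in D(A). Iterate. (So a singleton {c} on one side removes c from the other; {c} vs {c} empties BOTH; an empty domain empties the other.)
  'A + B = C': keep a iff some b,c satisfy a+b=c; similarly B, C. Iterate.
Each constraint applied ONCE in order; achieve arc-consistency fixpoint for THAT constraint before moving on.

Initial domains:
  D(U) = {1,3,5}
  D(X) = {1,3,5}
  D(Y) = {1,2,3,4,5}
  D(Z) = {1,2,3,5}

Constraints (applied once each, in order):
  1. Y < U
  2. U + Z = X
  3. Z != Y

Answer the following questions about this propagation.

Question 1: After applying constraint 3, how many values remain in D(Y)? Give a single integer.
Answer: 3

Derivation:
Constraint 1 (Y < U) on D(Y)={1,2,3,4,5} D(U)={1,3,5}: Y {1,2,3,4,5}->{1,2,3,4}; U {1,3,5}->{3,5}
Constraint 2 (U + Z = X) on D(U)={3,5} D(Z)={1,2,3,5} D(X)={1,3,5}: U {3,5}->{3}; Z {1,2,3,5}->{2}; X {1,3,5}->{5}
Constraint 3 (Z != Y) on D(Z)={2} D(Y)={1,2,3,4}: Y {1,2,3,4}->{1,3,4}
So after constraint 3: D(Y)={1,3,4}, size = 3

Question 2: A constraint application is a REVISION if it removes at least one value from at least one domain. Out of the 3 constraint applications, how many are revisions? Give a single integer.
Answer: 3

Derivation:
Constraint 1 (Y < U) on D(Y)={1,2,3,4,5} D(U)={1,3,5}: Y {1,2,3,4,5}->{1,2,3,4}; U {1,3,5}->{3,5} => REVISION
Constraint 2 (U + Z = X) on D(U)={3,5} D(Z)={1,2,3,5} D(X)={1,3,5}: U {3,5}->{3}; Z {1,2,3,5}->{2}; X {1,3,5}->{5} => REVISION
Constraint 3 (Z != Y) on D(Z)={2} D(Y)={1,2,3,4}: Y {1,2,3,4}->{1,3,4} => REVISION
Total revisions = 3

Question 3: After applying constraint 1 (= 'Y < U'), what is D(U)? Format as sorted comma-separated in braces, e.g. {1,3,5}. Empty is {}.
Constraint 1 (Y < U) on D(Y)={1,2,3,4,5} D(U)={1,3,5}: Y {1,2,3,4,5}->{1,2,3,4}; U {1,3,5}->{3,5}
So after constraint 1: D(U) = {3,5}

Answer: {3,5}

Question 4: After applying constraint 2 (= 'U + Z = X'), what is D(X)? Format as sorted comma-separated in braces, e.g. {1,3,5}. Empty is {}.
Constraint 1 (Y < U) on D(Y)={1,2,3,4,5} D(U)={1,3,5}: Y {1,2,3,4,5}->{1,2,3,4}; U {1,3,5}->{3,5}
Constraint 2 (U + Z = X) on D(U)={3,5} D(Z)={1,2,3,5} D(X)={1,3,5}: U {3,5}->{3}; Z {1,2,3,5}->{2}; X {1,3,5}->{5}
So after constraint 2: D(X) = {5}

Answer: {5}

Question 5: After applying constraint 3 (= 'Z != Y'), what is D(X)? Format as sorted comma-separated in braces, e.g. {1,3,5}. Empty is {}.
Answer: {5}

Derivation:
Constraint 1 (Y < U) on D(Y)={1,2,3,4,5} D(U)={1,3,5}: Y {1,2,3,4,5}->{1,2,3,4}; U {1,3,5}->{3,5}
Constraint 2 (U + Z = X) on D(U)={3,5} D(Z)={1,2,3,5} D(X)={1,3,5}: U {3,5}->{3}; Z {1,2,3,5}->{2}; X {1,3,5}->{5}
Constraint 3 (Z != Y) on D(Z)={2} D(Y)={1,2,3,4}: Y {1,2,3,4}->{1,3,4}
So after constraint 3: D(X) = {5}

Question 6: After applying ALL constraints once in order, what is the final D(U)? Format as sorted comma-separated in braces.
Constraint 1 (Y < U) on D(Y)={1,2,3,4,5} D(U)={1,3,5}: Y {1,2,3,4,5}->{1,2,3,4}; U {1,3,5}->{3,5}
Constraint 2 (U + Z = X) on D(U)={3,5} D(Z)={1,2,3,5} D(X)={1,3,5}: U {3,5}->{3}; Z {1,2,3,5}->{2}; X {1,3,5}->{5}
Constraint 3 (Z != Y) on D(Z)={2} D(Y)={1,2,3,4}: Y {1,2,3,4}->{1,3,4}
So after all 3 constraints: D(U) = {3}

Answer: {3}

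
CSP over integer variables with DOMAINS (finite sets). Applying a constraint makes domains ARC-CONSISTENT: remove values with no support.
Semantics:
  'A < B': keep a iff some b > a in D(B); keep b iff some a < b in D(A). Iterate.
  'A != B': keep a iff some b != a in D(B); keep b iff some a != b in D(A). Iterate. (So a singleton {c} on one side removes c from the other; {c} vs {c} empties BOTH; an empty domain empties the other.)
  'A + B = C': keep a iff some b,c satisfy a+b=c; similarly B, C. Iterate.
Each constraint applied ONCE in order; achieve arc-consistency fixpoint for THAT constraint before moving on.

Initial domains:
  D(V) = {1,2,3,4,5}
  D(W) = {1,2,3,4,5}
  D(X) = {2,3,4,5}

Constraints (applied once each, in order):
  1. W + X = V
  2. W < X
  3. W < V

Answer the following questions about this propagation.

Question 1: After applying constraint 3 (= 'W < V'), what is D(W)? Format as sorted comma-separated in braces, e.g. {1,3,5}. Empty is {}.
Answer: {1,2,3}

Derivation:
Constraint 1 (W + X = V) on D(W)={1,2,3,4,5} D(X)={2,3,4,5} D(V)={1,2,3,4,5}: W {1,2,3,4,5}->{1,2,3}; X {2,3,4,5}->{2,3,4}; V {1,2,3,4,5}->{3,4,5}
Constraint 2 (W < X) on D(W)={1,2,3} D(X)={2,3,4}: no change
Constraint 3 (W < V) on D(W)={1,2,3} D(V)={3,4,5}: no change
So after constraint 3: D(W) = {1,2,3}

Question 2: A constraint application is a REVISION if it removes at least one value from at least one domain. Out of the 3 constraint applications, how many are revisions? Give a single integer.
Constraint 1 (W + X = V) on D(W)={1,2,3,4,5} D(X)={2,3,4,5} D(V)={1,2,3,4,5}: W {1,2,3,4,5}->{1,2,3}; X {2,3,4,5}->{2,3,4}; V {1,2,3,4,5}->{3,4,5} => REVISION
Constraint 2 (W < X) on D(W)={1,2,3} D(X)={2,3,4}: no change => not a revision
Constraint 3 (W < V) on D(W)={1,2,3} D(V)={3,4,5}: no change => not a revision
Total revisions = 1

Answer: 1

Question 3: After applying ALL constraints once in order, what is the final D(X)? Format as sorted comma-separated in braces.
Answer: {2,3,4}

Derivation:
Constraint 1 (W + X = V) on D(W)={1,2,3,4,5} D(X)={2,3,4,5} D(V)={1,2,3,4,5}: W {1,2,3,4,5}->{1,2,3}; X {2,3,4,5}->{2,3,4}; V {1,2,3,4,5}->{3,4,5}
Constraint 2 (W < X) on D(W)={1,2,3} D(X)={2,3,4}: no change
Constraint 3 (W < V) on D(W)={1,2,3} D(V)={3,4,5}: no change
So after all 3 constraints: D(X) = {2,3,4}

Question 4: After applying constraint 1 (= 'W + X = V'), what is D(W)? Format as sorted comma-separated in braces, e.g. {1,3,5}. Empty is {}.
Answer: {1,2,3}

Derivation:
Constraint 1 (W + X = V) on D(W)={1,2,3,4,5} D(X)={2,3,4,5} D(V)={1,2,3,4,5}: W {1,2,3,4,5}->{1,2,3}; X {2,3,4,5}->{2,3,4}; V {1,2,3,4,5}->{3,4,5}
So after constraint 1: D(W) = {1,2,3}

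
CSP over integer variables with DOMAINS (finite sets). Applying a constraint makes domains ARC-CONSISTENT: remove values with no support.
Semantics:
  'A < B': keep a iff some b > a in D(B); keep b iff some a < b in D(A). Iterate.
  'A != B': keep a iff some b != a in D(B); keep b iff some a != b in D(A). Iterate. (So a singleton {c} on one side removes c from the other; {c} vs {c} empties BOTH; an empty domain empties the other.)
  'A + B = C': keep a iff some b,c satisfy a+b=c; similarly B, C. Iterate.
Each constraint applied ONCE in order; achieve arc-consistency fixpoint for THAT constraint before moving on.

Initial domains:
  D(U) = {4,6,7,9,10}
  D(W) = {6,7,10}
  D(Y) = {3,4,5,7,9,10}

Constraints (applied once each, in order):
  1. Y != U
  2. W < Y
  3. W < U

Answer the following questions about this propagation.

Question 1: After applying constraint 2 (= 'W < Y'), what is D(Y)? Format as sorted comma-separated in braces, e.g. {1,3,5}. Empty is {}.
Constraint 1 (Y != U) on D(Y)={3,4,5,7,9,10} D(U)={4,6,7,9,10}: no change
Constraint 2 (W < Y) on D(W)={6,7,10} D(Y)={3,4,5,7,9,10}: W {6,7,10}->{6,7}; Y {3,4,5,7,9,10}->{7,9,10}
So after constraint 2: D(Y) = {7,9,10}

Answer: {7,9,10}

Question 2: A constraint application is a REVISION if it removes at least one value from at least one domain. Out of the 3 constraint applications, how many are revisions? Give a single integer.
Constraint 1 (Y != U) on D(Y)={3,4,5,7,9,10} D(U)={4,6,7,9,10}: no change => not a revision
Constraint 2 (W < Y) on D(W)={6,7,10} D(Y)={3,4,5,7,9,10}: W {6,7,10}->{6,7}; Y {3,4,5,7,9,10}->{7,9,10} => REVISION
Constraint 3 (W < U) on D(W)={6,7} D(U)={4,6,7,9,10}: U {4,6,7,9,10}->{7,9,10} => REVISION
Total revisions = 2

Answer: 2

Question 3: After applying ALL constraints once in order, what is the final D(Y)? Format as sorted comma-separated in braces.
Constraint 1 (Y != U) on D(Y)={3,4,5,7,9,10} D(U)={4,6,7,9,10}: no change
Constraint 2 (W < Y) on D(W)={6,7,10} D(Y)={3,4,5,7,9,10}: W {6,7,10}->{6,7}; Y {3,4,5,7,9,10}->{7,9,10}
Constraint 3 (W < U) on D(W)={6,7} D(U)={4,6,7,9,10}: U {4,6,7,9,10}->{7,9,10}
So after all 3 constraints: D(Y) = {7,9,10}

Answer: {7,9,10}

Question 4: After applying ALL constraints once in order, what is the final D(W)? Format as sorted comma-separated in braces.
Constraint 1 (Y != U) on D(Y)={3,4,5,7,9,10} D(U)={4,6,7,9,10}: no change
Constraint 2 (W < Y) on D(W)={6,7,10} D(Y)={3,4,5,7,9,10}: W {6,7,10}->{6,7}; Y {3,4,5,7,9,10}->{7,9,10}
Constraint 3 (W < U) on D(W)={6,7} D(U)={4,6,7,9,10}: U {4,6,7,9,10}->{7,9,10}
So after all 3 constraints: D(W) = {6,7}

Answer: {6,7}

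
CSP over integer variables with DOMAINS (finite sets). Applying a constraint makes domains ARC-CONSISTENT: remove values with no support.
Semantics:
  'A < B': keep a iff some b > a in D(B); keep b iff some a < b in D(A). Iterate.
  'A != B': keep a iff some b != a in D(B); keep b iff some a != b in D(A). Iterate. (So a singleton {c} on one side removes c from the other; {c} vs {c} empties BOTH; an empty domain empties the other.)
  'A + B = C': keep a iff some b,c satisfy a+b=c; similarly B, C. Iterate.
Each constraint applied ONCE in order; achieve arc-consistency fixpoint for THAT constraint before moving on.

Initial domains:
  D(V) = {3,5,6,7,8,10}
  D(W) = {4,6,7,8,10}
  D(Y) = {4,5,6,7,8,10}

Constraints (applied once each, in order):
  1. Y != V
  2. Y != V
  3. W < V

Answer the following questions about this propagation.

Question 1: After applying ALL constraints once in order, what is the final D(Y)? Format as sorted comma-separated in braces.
Answer: {4,5,6,7,8,10}

Derivation:
Constraint 1 (Y != V) on D(Y)={4,5,6,7,8,10} D(V)={3,5,6,7,8,10}: no change
Constraint 2 (Y != V) on D(Y)={4,5,6,7,8,10} D(V)={3,5,6,7,8,10}: no change
Constraint 3 (W < V) on D(W)={4,6,7,8,10} D(V)={3,5,6,7,8,10}: W {4,6,7,8,10}->{4,6,7,8}; V {3,5,6,7,8,10}->{5,6,7,8,10}
So after all 3 constraints: D(Y) = {4,5,6,7,8,10}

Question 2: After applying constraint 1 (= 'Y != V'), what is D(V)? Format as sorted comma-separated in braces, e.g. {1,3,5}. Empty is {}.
Answer: {3,5,6,7,8,10}

Derivation:
Constraint 1 (Y != V) on D(Y)={4,5,6,7,8,10} D(V)={3,5,6,7,8,10}: no change
So after constraint 1: D(V) = {3,5,6,7,8,10}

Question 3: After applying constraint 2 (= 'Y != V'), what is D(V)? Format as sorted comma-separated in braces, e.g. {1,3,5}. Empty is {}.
Answer: {3,5,6,7,8,10}

Derivation:
Constraint 1 (Y != V) on D(Y)={4,5,6,7,8,10} D(V)={3,5,6,7,8,10}: no change
Constraint 2 (Y != V) on D(Y)={4,5,6,7,8,10} D(V)={3,5,6,7,8,10}: no change
So after constraint 2: D(V) = {3,5,6,7,8,10}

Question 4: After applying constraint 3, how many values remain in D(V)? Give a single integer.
Answer: 5

Derivation:
Constraint 1 (Y != V) on D(Y)={4,5,6,7,8,10} D(V)={3,5,6,7,8,10}: no change
Constraint 2 (Y != V) on D(Y)={4,5,6,7,8,10} D(V)={3,5,6,7,8,10}: no change
Constraint 3 (W < V) on D(W)={4,6,7,8,10} D(V)={3,5,6,7,8,10}: W {4,6,7,8,10}->{4,6,7,8}; V {3,5,6,7,8,10}->{5,6,7,8,10}
So after constraint 3: D(V)={5,6,7,8,10}, size = 5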